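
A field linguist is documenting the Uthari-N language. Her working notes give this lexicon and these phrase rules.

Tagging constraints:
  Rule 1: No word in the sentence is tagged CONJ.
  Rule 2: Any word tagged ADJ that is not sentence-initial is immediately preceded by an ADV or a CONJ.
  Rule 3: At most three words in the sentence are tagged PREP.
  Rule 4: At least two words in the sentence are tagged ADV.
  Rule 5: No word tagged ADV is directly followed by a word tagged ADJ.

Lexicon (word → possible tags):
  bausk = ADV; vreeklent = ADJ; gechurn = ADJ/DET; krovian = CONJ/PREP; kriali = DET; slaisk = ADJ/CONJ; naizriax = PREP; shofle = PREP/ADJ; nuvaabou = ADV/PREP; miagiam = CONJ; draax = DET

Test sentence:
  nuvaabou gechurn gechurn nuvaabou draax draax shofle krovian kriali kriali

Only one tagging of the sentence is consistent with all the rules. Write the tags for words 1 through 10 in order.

ADV DET DET ADV DET DET PREP PREP DET DET

Candidates per position — 1:nuvaabou {ADV,PREP}; 2:gechurn {ADJ,DET}; 3:gechurn {ADJ,DET}; 4:nuvaabou {ADV,PREP}; 5:draax {DET}; 6:draax {DET}; 7:shofle {PREP,ADJ}; 8:krovian {CONJ,PREP}; 9:kriali {DET}; 10:kriali {DET}.
Word 1 cannot be PREP — rule 4 would then fail for every completion. It is ADV.
Word 2 cannot be ADJ — rule 5 would then fail for every completion. It is DET.
Word 3 cannot be ADJ — rule 2 would then fail for every completion. It is DET.
Word 4 cannot be PREP — rule 4 would then fail for every completion. It is ADV.
Word 7 cannot be ADJ — rule 2 would then fail for every completion. It is PREP.
Word 8 cannot be CONJ — rule 1 would then fail for every completion. It is PREP.
The only consistent sequence is: ADV DET DET ADV DET DET PREP PREP DET DET.
Checking: rule 1 holds; rule 2 holds; rule 3 holds; rule 4 holds; rule 5 holds.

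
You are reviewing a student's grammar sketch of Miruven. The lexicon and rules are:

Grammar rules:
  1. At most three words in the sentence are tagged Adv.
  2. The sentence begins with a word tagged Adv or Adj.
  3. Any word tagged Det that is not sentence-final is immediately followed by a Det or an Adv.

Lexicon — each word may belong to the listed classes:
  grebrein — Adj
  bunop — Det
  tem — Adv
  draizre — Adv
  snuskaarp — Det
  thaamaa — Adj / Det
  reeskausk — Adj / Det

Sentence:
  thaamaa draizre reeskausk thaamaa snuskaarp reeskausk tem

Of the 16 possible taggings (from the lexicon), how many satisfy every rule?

Candidates per position — 1:thaamaa {Adj,Det}; 2:draizre {Adv}; 3:reeskausk {Adj,Det}; 4:thaamaa {Adj,Det}; 5:snuskaarp {Det}; 6:reeskausk {Adj,Det}; 7:tem {Adv}.
There are 16 candidate sequences in total.
The sequences that satisfy every rule: Adj Adv Adj Adj Det Det Adv; Adj Adv Adj Det Det Det Adv; Adj Adv Det Det Det Det Adv.
Count = 3.

3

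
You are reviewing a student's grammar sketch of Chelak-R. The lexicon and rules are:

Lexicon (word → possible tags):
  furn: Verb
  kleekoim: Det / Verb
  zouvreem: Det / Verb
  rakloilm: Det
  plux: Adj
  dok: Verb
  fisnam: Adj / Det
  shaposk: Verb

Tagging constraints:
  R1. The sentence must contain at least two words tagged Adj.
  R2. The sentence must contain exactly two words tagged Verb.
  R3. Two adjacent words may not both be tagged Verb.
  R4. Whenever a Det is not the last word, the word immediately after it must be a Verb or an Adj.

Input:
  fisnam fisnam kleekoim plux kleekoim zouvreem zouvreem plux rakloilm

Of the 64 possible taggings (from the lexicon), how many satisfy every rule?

5

Candidates per position — 1:fisnam {Adj,Det}; 2:fisnam {Adj,Det}; 3:kleekoim {Det,Verb}; 4:plux {Adj}; 5:kleekoim {Det,Verb}; 6:zouvreem {Det,Verb}; 7:zouvreem {Det,Verb}; 8:plux {Adj}; 9:rakloilm {Det}.
There are 64 candidate sequences in total.
The sequences that satisfy every rule: Adj Adj Det Adj Verb Det Verb Adj Det; Adj Adj Verb Adj Det Verb Det Adj Det; Adj Det Verb Adj Det Verb Det Adj Det; Det Adj Det Adj Verb Det Verb Adj Det; Det Adj Verb Adj Det Verb Det Adj Det.
Count = 5.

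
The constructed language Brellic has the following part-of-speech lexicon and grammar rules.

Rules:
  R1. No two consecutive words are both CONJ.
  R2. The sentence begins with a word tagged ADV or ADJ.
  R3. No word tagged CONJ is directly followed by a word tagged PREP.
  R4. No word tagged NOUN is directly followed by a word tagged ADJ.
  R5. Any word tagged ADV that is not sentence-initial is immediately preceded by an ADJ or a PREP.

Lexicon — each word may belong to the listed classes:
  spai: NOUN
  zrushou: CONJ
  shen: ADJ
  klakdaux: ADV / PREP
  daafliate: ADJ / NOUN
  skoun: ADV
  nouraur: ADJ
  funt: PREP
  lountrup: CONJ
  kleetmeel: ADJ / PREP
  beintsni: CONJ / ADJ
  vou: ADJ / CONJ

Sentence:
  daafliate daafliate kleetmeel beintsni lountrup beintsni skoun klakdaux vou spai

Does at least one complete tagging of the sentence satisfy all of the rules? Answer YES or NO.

YES

Candidates per position — 1:daafliate {ADJ,NOUN}; 2:daafliate {ADJ,NOUN}; 3:kleetmeel {ADJ,PREP}; 4:beintsni {CONJ,ADJ}; 5:lountrup {CONJ}; 6:beintsni {CONJ,ADJ}; 7:skoun {ADV}; 8:klakdaux {ADV,PREP}; 9:vou {ADJ,CONJ}; 10:spai {NOUN}.
One satisfying assignment: ADJ NOUN PREP ADJ CONJ ADJ ADV PREP CONJ NOUN.
Rule-by-rule: rule 1 satisfied; rule 2 satisfied; rule 3 satisfied; rule 4 satisfied; rule 5 satisfied.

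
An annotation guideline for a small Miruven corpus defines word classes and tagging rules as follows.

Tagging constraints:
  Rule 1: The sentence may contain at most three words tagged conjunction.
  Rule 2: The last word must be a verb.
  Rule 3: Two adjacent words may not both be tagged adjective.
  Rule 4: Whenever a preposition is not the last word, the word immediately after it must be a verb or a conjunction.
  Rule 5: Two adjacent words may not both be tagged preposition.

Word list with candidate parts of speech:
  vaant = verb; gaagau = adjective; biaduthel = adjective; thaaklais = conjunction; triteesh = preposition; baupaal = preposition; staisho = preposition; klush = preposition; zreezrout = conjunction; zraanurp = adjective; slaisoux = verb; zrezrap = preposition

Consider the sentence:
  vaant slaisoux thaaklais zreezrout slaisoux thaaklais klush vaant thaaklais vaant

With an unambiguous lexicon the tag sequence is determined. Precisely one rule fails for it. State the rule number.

Fixed tagging: verb verb conjunction conjunction verb conjunction preposition verb conjunction verb.
Checking each rule: R1 ✗, R2 ✓, R3 ✓, R4 ✓, R5 ✓.
Only rule 1 fails.

1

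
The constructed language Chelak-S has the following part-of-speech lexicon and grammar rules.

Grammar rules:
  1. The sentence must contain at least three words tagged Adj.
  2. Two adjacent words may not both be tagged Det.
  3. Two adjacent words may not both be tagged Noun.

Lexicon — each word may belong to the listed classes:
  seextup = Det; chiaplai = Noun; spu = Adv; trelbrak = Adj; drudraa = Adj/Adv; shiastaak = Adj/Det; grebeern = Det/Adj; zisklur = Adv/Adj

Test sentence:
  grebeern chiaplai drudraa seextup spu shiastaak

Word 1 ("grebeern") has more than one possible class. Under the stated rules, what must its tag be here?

Adj

Candidates per position — 1:grebeern {Det,Adj}; 2:chiaplai {Noun}; 3:drudraa {Adj,Adv}; 4:seextup {Det}; 5:spu {Adv}; 6:shiastaak {Adj,Det}.
If word 1 were Det, no tagging could satisfy rule 1; so word 1 is Adj.
If word 3 were Adv, no tagging could satisfy rule 1; so word 3 is Adj.
If word 6 were Det, no tagging could satisfy rule 1; so word 6 is Adj.
The unique satisfying tagging is: Adj Noun Adj Det Adv Adj.
Check: rule 1 ok; rule 2 ok; rule 3 ok.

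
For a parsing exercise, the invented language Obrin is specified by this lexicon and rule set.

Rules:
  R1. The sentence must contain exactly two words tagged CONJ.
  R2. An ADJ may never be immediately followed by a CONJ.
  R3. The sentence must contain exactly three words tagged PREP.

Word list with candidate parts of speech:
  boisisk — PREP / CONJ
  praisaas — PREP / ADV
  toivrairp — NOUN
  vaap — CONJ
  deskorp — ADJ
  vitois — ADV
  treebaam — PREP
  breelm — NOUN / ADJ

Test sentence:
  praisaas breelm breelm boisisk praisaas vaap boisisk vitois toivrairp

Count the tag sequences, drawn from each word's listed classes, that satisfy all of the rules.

Candidates per position — 1:praisaas {PREP,ADV}; 2:breelm {NOUN,ADJ}; 3:breelm {NOUN,ADJ}; 4:boisisk {PREP,CONJ}; 5:praisaas {PREP,ADV}; 6:vaap {CONJ}; 7:boisisk {PREP,CONJ}; 8:vitois {ADV}; 9:toivrairp {NOUN}.
There are 64 candidate sequences in total.
Checking each against the rules leaves 6 sequences.
Count = 6.

6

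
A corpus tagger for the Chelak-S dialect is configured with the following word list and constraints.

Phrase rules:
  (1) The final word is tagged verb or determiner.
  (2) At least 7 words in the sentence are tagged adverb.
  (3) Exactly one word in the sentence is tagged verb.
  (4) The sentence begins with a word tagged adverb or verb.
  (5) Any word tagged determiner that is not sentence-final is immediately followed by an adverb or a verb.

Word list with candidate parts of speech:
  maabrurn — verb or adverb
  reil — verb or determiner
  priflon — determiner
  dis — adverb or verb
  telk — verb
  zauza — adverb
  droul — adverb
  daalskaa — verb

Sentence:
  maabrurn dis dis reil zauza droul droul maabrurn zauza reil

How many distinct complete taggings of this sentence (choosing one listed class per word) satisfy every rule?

6

Candidates per position — 1:maabrurn {verb,adverb}; 2:dis {adverb,verb}; 3:dis {adverb,verb}; 4:reil {verb,determiner}; 5:zauza {adverb}; 6:droul {adverb}; 7:droul {adverb}; 8:maabrurn {verb,adverb}; 9:zauza {adverb}; 10:reil {verb,determiner}.
There are 64 candidate sequences in total.
Checking each against the rules leaves 6 sequences.
Count = 6.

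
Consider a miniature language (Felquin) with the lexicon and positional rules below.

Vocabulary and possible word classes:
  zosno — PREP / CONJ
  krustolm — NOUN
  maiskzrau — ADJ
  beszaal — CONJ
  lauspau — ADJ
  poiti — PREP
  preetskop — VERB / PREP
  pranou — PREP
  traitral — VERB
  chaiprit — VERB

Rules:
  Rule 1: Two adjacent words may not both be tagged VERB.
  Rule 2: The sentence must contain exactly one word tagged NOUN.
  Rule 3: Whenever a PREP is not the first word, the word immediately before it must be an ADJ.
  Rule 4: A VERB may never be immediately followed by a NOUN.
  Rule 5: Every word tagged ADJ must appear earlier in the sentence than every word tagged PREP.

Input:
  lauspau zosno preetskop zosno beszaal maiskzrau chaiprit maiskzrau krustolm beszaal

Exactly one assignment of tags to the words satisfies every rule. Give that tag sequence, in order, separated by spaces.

Candidates per position — 1:lauspau {ADJ}; 2:zosno {PREP,CONJ}; 3:preetskop {VERB,PREP}; 4:zosno {PREP,CONJ}; 5:beszaal {CONJ}; 6:maiskzrau {ADJ}; 7:chaiprit {VERB}; 8:maiskzrau {ADJ}; 9:krustolm {NOUN}; 10:beszaal {CONJ}.
Position 2: PREP is ruled out by rule 5; that leaves CONJ.
Position 3: PREP is ruled out by rule 3; that leaves VERB.
Position 4: PREP is ruled out by rule 3; that leaves CONJ.
The unique satisfying tagging is: ADJ CONJ VERB CONJ CONJ ADJ VERB ADJ NOUN CONJ.
Verifying each rule — rule 1 ✓; rule 2 ✓; rule 3 ✓; rule 4 ✓; rule 5 ✓.

ADJ CONJ VERB CONJ CONJ ADJ VERB ADJ NOUN CONJ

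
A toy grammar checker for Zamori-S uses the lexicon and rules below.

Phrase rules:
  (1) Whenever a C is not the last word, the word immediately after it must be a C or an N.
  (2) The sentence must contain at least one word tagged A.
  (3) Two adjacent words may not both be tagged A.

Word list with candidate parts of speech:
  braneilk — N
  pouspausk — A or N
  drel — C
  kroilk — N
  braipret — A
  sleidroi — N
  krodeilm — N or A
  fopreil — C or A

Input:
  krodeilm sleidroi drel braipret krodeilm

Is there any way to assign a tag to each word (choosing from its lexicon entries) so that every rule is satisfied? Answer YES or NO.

NO

Candidates per position — 1:krodeilm {N,A}; 2:sleidroi {N}; 3:drel {C}; 4:braipret {A}; 5:krodeilm {N,A}.
Rule 1 cannot be satisfied by any choice of tags from the lexicon.
So there is no consistent tagging.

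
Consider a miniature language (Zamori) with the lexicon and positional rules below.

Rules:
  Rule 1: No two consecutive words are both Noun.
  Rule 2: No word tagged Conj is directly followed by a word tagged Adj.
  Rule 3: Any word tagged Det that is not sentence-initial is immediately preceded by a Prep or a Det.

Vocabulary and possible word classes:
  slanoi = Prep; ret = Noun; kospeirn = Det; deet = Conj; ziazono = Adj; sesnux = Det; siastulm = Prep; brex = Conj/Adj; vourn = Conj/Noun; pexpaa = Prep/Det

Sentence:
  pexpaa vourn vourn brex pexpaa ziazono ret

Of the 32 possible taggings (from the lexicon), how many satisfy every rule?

8

Candidates per position — 1:pexpaa {Prep,Det}; 2:vourn {Conj,Noun}; 3:vourn {Conj,Noun}; 4:brex {Conj,Adj}; 5:pexpaa {Prep,Det}; 6:ziazono {Adj}; 7:ret {Noun}.
There are 32 candidate sequences in total.
Checking each against the rules leaves 8 sequences.
Count = 8.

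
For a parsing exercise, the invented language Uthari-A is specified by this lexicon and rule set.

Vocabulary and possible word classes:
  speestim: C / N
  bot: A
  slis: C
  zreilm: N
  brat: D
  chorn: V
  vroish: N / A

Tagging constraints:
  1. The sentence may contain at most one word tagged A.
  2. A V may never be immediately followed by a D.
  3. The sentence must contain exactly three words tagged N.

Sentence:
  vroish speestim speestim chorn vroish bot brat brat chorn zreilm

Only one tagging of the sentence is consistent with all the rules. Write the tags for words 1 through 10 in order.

Candidates per position — 1:vroish {N,A}; 2:speestim {C,N}; 3:speestim {C,N}; 4:chorn {V}; 5:vroish {N,A}; 6:bot {A}; 7:brat {D}; 8:brat {D}; 9:chorn {V}; 10:zreilm {N}.
Word 1 cannot be A — rule 1 would then fail for every completion. It is N.
Word 5 cannot be A — rule 1 would then fail for every completion. It is N.
Word 2 cannot be N — rule 3 would then fail for every completion. It is C.
Word 3 cannot be N — rule 3 would then fail for every completion. It is C.
That leaves exactly one tagging: N C C V N A D D V N.
Rule-by-rule: rule 1 ✓; rule 2 ✓; rule 3 ✓.

N C C V N A D D V N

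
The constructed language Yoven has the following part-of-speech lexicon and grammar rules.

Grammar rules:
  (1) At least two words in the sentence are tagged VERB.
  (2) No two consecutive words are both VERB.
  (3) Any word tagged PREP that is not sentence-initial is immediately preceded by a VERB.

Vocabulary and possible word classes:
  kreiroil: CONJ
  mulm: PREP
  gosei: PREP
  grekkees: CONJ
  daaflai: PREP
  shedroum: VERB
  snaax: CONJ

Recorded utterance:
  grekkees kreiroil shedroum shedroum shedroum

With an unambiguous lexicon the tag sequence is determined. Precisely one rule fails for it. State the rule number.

2

Fixed tagging: CONJ CONJ VERB VERB VERB.
Applying the rules: R1 ✓, R2 ✗, R3 ✓.
Only rule 2 fails.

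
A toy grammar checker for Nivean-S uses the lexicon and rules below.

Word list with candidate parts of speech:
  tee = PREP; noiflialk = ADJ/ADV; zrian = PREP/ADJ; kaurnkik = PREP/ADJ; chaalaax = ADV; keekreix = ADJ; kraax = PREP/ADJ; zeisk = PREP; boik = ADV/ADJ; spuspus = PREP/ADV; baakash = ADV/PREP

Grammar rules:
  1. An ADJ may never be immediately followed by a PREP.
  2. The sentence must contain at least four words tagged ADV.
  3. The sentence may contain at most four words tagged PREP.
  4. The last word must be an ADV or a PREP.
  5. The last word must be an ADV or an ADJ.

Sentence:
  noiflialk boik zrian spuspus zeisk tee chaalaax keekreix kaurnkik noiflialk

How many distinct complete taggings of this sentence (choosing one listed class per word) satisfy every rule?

6

Candidates per position — 1:noiflialk {ADJ,ADV}; 2:boik {ADV,ADJ}; 3:zrian {PREP,ADJ}; 4:spuspus {PREP,ADV}; 5:zeisk {PREP}; 6:tee {PREP}; 7:chaalaax {ADV}; 8:keekreix {ADJ}; 9:kaurnkik {PREP,ADJ}; 10:noiflialk {ADJ,ADV}.
There are 64 candidate sequences in total.
Checking each against the rules leaves 6 sequences.
Count = 6.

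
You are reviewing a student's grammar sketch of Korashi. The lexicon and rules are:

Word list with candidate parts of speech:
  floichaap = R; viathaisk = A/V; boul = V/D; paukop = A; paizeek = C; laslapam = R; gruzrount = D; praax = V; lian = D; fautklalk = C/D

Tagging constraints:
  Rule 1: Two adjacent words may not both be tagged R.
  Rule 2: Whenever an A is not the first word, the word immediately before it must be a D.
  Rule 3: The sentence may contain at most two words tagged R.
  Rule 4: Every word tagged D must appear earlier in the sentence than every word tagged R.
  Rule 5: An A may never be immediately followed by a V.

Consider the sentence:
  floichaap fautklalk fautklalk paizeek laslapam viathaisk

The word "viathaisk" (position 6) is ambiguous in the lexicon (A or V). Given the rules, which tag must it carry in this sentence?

V

Candidates per position — 1:floichaap {R}; 2:fautklalk {C,D}; 3:fautklalk {C,D}; 4:paizeek {C}; 5:laslapam {R}; 6:viathaisk {A,V}.
At position 2, choosing D makes rule 4 impossible to satisfy; hence C.
At position 3, choosing D makes rule 4 impossible to satisfy; hence C.
At position 6, choosing A makes rule 2 impossible to satisfy; hence V.
The only consistent sequence is: R C C C R V.
Check: rule 1 satisfied; rule 2 satisfied; rule 3 satisfied; rule 4 satisfied; rule 5 satisfied.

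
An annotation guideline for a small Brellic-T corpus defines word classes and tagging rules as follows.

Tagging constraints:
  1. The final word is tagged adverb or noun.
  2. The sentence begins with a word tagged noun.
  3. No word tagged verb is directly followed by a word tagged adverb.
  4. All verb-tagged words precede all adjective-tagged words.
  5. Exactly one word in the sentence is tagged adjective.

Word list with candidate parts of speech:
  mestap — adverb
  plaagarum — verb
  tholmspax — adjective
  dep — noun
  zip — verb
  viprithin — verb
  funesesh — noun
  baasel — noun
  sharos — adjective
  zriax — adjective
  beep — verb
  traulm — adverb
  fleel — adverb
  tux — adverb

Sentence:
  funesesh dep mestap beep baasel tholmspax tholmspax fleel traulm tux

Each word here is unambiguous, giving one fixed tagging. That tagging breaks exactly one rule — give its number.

Fixed tagging: noun noun adverb verb noun adjective adjective adverb adverb adverb.
Rule check: R1 ok, R2 ok, R3 ok, R4 ok, R5 fails.
Only rule 5 fails.

5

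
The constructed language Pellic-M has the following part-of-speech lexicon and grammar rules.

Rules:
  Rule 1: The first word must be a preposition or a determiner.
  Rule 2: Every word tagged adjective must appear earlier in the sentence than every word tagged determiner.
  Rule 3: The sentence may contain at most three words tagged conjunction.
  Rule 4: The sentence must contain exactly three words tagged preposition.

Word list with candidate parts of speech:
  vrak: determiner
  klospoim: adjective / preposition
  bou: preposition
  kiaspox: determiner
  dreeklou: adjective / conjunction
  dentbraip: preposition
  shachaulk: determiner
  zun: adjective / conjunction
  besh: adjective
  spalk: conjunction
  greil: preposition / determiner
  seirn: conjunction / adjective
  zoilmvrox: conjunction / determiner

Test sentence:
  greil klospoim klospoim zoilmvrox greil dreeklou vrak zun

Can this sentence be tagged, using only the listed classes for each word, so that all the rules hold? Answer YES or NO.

YES

Candidates per position — 1:greil {preposition,determiner}; 2:klospoim {adjective,preposition}; 3:klospoim {adjective,preposition}; 4:zoilmvrox {conjunction,determiner}; 5:greil {preposition,determiner}; 6:dreeklou {adjective,conjunction}; 7:vrak {determiner}; 8:zun {adjective,conjunction}.
One satisfying assignment: determiner preposition preposition determiner preposition conjunction determiner conjunction.
Check: rule 1 holds; rule 2 holds; rule 3 holds; rule 4 holds.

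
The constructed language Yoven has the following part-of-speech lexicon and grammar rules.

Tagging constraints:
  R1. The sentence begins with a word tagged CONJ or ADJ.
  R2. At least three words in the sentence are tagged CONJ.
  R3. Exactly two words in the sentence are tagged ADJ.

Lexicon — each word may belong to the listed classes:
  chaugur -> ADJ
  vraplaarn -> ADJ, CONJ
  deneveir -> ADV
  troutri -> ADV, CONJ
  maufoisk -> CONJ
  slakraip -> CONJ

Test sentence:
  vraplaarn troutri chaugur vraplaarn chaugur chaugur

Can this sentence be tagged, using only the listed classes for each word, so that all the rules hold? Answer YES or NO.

Candidates per position — 1:vraplaarn {ADJ,CONJ}; 2:troutri {ADV,CONJ}; 3:chaugur {ADJ}; 4:vraplaarn {ADJ,CONJ}; 5:chaugur {ADJ}; 6:chaugur {ADJ}.
Rule 3 cannot be satisfied by any choice of tags from the lexicon.
So there is no consistent tagging.

NO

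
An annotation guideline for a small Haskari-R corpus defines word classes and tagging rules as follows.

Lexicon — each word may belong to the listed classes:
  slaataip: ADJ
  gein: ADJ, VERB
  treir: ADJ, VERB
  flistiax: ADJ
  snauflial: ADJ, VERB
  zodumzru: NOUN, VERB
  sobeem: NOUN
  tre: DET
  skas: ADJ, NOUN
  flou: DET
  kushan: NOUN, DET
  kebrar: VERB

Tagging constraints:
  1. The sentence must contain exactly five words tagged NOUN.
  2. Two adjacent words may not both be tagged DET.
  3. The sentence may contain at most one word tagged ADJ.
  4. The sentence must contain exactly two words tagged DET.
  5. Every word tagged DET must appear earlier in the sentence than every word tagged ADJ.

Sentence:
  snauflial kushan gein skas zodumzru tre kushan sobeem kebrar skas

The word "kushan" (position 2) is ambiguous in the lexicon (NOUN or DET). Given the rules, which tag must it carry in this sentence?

DET

Candidates per position — 1:snauflial {ADJ,VERB}; 2:kushan {NOUN,DET}; 3:gein {ADJ,VERB}; 4:skas {ADJ,NOUN}; 5:zodumzru {NOUN,VERB}; 6:tre {DET}; 7:kushan {NOUN,DET}; 8:sobeem {NOUN}; 9:kebrar {VERB}; 10:skas {ADJ,NOUN}.
Word 1 cannot be ADJ — rule 5 would then fail for every completion. It is VERB.
Word 3 cannot be ADJ — rule 5 would then fail for every completion. It is VERB.
Word 4 cannot be ADJ — rule 5 would then fail for every completion. It is NOUN.
Word 7 cannot be DET — rule 2 would then fail for every completion. It is NOUN.
Word 2 cannot be NOUN — rule 4 would then fail for every completion. It is DET.
Word 5 cannot be VERB — rule 1 would then fail for every completion. It is NOUN.
Word 10 cannot be ADJ — rule 1 would then fail for every completion. It is NOUN.
That leaves exactly one tagging: VERB DET VERB NOUN NOUN DET NOUN NOUN VERB NOUN.
Checking: rule 1 ✓; rule 2 ✓; rule 3 ✓; rule 4 ✓; rule 5 ✓.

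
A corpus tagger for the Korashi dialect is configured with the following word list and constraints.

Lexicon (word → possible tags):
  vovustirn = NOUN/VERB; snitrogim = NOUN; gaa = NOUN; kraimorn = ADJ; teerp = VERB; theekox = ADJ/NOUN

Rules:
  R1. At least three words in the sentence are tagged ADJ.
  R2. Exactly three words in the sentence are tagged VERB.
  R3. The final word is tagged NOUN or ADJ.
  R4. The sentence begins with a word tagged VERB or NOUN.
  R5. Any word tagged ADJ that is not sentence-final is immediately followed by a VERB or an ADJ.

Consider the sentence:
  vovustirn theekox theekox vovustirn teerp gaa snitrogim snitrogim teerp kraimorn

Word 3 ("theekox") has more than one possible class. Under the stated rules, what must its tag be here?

Candidates per position — 1:vovustirn {NOUN,VERB}; 2:theekox {ADJ,NOUN}; 3:theekox {ADJ,NOUN}; 4:vovustirn {NOUN,VERB}; 5:teerp {VERB}; 6:gaa {NOUN}; 7:snitrogim {NOUN}; 8:snitrogim {NOUN}; 9:teerp {VERB}; 10:kraimorn {ADJ}.
Position 2: NOUN is ruled out by rule 1; that leaves ADJ.
Position 3: NOUN is ruled out by rule 1; that leaves ADJ.
Position 4: NOUN is ruled out by rule 5; that leaves VERB.
Position 1: VERB is ruled out by rule 2; that leaves NOUN.
The only consistent sequence is: NOUN ADJ ADJ VERB VERB NOUN NOUN NOUN VERB ADJ.
Check: rule 1 ✓; rule 2 ✓; rule 3 ✓; rule 4 ✓; rule 5 ✓.

ADJ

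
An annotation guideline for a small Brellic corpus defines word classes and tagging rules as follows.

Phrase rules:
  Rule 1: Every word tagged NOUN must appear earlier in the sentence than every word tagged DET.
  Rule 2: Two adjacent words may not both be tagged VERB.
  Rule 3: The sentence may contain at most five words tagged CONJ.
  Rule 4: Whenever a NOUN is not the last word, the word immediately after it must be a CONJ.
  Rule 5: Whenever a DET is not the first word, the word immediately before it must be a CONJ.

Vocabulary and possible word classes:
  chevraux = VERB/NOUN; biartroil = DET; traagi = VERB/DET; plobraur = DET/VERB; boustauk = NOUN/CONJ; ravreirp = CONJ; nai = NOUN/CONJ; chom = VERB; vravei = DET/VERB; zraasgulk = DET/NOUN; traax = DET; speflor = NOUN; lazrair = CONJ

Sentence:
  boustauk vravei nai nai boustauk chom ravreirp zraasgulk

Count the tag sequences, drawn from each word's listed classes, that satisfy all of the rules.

Candidates per position — 1:boustauk {NOUN,CONJ}; 2:vravei {DET,VERB}; 3:nai {NOUN,CONJ}; 4:nai {NOUN,CONJ}; 5:boustauk {NOUN,CONJ}; 6:chom {VERB}; 7:ravreirp {CONJ}; 8:zraasgulk {DET,NOUN}.
There are 64 candidate sequences in total.
Checking each against the rules leaves 7 sequences.
Count = 7.

7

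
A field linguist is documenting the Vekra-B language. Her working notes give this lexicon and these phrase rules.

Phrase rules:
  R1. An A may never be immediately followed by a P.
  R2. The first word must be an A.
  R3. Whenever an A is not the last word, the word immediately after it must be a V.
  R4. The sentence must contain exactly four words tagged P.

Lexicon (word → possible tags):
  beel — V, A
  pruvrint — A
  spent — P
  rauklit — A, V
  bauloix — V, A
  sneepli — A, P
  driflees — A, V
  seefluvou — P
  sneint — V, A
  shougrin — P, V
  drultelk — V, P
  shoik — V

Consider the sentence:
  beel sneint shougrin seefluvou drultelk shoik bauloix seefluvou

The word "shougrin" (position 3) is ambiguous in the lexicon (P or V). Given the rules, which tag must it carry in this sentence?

P

Candidates per position — 1:beel {V,A}; 2:sneint {V,A}; 3:shougrin {P,V}; 4:seefluvou {P}; 5:drultelk {V,P}; 6:shoik {V}; 7:bauloix {V,A}; 8:seefluvou {P}.
Position 1: V is ruled out by rule 2; that leaves A.
Position 2: A is ruled out by rule 3; that leaves V.
Position 3: V is ruled out by rule 4; that leaves P.
Position 5: V is ruled out by rule 4; that leaves P.
Position 7: A is ruled out by rule 1; that leaves V.
That leaves exactly one tagging: A V P P P V V P.
Rule-by-rule: rule 1 holds; rule 2 holds; rule 3 holds; rule 4 holds.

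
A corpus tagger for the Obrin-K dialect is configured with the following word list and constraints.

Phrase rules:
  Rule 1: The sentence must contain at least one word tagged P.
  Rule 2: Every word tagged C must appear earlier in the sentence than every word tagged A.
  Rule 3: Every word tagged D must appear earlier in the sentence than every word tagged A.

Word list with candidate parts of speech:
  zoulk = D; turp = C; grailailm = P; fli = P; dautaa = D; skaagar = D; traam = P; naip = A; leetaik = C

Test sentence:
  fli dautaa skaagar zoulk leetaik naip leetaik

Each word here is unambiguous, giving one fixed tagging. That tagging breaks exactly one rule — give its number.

Fixed tagging: P D D D C A C.
Applying the rules: R1 ✓, R2 ✗, R3 ✓.
Only rule 2 fails.

2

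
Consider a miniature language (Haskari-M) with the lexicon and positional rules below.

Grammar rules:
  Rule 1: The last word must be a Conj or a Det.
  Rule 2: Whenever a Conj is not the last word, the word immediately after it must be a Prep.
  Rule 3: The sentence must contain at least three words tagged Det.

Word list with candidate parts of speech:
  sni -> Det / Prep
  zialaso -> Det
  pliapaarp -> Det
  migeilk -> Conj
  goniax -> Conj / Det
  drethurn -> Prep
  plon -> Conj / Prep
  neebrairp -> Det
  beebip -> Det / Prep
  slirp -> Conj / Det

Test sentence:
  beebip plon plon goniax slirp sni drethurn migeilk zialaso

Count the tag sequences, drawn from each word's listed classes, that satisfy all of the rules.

Candidates per position — 1:beebip {Det,Prep}; 2:plon {Conj,Prep}; 3:plon {Conj,Prep}; 4:goniax {Conj,Det}; 5:slirp {Conj,Det}; 6:sni {Det,Prep}; 7:drethurn {Prep}; 8:migeilk {Conj}; 9:zialaso {Det}.
There are 64 candidate sequences in total.
Rule 2 cannot be satisfied by any choice of tags from the lexicon.
So there is no consistent tagging.
Count = 0.

0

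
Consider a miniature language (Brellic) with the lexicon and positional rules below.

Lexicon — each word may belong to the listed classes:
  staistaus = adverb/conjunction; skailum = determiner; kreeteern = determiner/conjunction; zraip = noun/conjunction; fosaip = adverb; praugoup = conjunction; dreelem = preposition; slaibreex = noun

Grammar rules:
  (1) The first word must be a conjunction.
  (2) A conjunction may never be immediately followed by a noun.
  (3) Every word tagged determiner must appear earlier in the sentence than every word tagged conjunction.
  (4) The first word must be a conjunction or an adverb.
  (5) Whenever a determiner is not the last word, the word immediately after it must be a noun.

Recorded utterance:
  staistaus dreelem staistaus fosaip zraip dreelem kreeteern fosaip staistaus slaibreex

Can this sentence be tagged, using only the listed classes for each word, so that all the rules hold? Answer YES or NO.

YES

Candidates per position — 1:staistaus {adverb,conjunction}; 2:dreelem {preposition}; 3:staistaus {adverb,conjunction}; 4:fosaip {adverb}; 5:zraip {noun,conjunction}; 6:dreelem {preposition}; 7:kreeteern {determiner,conjunction}; 8:fosaip {adverb}; 9:staistaus {adverb,conjunction}; 10:slaibreex {noun}.
One satisfying assignment: conjunction preposition adverb adverb conjunction preposition conjunction adverb adverb noun.
Verifying each rule — rule 1 ✓; rule 2 ✓; rule 3 ✓; rule 4 ✓; rule 5 ✓.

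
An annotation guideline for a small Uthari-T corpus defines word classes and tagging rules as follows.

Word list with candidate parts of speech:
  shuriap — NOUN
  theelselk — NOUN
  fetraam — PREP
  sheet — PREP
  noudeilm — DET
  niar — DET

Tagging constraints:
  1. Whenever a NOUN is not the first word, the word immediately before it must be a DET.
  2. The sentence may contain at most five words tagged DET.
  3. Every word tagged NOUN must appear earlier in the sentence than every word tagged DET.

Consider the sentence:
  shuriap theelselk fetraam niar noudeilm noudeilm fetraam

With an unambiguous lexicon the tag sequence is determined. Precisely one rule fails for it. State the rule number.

1

Fixed tagging: NOUN NOUN PREP DET DET DET PREP.
Rule check: R1 fails, R2 ok, R3 ok.
Only rule 1 fails.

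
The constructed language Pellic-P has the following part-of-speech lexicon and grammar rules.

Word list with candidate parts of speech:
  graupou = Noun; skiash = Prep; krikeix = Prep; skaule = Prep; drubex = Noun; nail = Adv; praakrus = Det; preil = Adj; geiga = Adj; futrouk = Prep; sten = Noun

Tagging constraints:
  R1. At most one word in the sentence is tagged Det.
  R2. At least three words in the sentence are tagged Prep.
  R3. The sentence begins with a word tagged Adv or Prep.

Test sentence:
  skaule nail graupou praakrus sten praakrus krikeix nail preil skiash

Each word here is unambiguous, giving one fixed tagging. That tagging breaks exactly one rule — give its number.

Fixed tagging: Prep Adv Noun Det Noun Det Prep Adv Adj Prep.
Checking each rule: R1 fails, R2 ok, R3 ok.
Only rule 1 fails.

1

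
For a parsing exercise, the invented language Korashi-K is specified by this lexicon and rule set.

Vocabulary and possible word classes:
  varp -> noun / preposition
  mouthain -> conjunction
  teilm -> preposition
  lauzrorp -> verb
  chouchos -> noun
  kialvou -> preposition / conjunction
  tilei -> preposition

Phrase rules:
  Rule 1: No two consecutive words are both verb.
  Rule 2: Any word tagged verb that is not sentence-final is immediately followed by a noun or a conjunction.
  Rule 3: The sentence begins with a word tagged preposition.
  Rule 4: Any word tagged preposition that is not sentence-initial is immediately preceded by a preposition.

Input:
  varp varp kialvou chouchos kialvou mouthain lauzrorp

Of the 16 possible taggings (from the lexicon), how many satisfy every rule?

Candidates per position — 1:varp {noun,preposition}; 2:varp {noun,preposition}; 3:kialvou {preposition,conjunction}; 4:chouchos {noun}; 5:kialvou {preposition,conjunction}; 6:mouthain {conjunction}; 7:lauzrorp {verb}.
There are 16 candidate sequences in total.
The sequences that satisfy every rule: preposition noun conjunction noun conjunction conjunction verb; preposition preposition preposition noun conjunction conjunction verb; preposition preposition conjunction noun conjunction conjunction verb.
Count = 3.

3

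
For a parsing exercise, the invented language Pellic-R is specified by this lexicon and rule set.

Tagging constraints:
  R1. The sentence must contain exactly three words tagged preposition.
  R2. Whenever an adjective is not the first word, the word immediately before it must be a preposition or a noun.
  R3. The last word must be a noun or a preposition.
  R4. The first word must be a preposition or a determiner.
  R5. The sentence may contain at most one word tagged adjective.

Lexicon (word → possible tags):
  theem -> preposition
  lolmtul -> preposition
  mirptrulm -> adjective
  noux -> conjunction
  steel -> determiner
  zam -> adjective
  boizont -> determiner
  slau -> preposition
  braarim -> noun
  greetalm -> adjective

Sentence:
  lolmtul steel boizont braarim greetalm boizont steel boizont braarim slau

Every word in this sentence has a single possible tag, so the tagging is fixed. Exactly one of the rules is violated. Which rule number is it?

1

Fixed tagging: preposition determiner determiner noun adjective determiner determiner determiner noun preposition.
Checking each rule: R1 ✗, R2 ✓, R3 ✓, R4 ✓, R5 ✓.
Only rule 1 fails.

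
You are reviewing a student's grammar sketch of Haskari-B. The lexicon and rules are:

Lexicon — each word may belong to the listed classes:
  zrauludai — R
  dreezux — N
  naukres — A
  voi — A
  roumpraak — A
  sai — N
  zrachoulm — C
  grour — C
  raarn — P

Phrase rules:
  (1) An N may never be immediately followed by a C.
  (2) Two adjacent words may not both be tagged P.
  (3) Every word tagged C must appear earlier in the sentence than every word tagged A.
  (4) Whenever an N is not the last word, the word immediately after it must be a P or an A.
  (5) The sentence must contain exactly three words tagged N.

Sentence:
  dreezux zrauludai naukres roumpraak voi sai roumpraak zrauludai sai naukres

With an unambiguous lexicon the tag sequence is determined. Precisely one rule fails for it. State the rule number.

Fixed tagging: N R A A A N A R N A.
Checking each rule: R1 holds, R2 holds, R3 holds, R4 violated, R5 holds.
Only rule 4 fails.

4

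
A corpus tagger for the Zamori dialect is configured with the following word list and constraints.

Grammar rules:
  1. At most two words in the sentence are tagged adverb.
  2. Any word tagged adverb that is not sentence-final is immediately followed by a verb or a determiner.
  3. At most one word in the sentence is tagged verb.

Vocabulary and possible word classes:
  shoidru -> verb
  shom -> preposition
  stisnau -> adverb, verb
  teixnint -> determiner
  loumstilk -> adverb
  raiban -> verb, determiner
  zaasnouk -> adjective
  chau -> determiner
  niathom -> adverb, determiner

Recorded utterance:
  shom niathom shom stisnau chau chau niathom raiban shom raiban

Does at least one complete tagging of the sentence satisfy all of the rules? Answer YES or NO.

YES

Candidates per position — 1:shom {preposition}; 2:niathom {adverb,determiner}; 3:shom {preposition}; 4:stisnau {adverb,verb}; 5:chau {determiner}; 6:chau {determiner}; 7:niathom {adverb,determiner}; 8:raiban {verb,determiner}; 9:shom {preposition}; 10:raiban {verb,determiner}.
One satisfying assignment: preposition determiner preposition adverb determiner determiner adverb verb preposition determiner.
Rule-by-rule: rule 1 holds; rule 2 holds; rule 3 holds.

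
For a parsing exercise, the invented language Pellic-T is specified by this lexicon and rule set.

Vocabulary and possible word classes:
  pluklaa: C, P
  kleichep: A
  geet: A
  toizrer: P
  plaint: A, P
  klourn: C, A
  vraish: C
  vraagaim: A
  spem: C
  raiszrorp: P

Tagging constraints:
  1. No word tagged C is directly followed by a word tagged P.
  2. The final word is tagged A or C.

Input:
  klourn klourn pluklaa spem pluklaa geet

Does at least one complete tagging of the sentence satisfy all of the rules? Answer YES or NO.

YES

Candidates per position — 1:klourn {C,A}; 2:klourn {C,A}; 3:pluklaa {C,P}; 4:spem {C}; 5:pluklaa {C,P}; 6:geet {A}.
One satisfying assignment: A A P C C A.
Check: rule 1 satisfied; rule 2 satisfied.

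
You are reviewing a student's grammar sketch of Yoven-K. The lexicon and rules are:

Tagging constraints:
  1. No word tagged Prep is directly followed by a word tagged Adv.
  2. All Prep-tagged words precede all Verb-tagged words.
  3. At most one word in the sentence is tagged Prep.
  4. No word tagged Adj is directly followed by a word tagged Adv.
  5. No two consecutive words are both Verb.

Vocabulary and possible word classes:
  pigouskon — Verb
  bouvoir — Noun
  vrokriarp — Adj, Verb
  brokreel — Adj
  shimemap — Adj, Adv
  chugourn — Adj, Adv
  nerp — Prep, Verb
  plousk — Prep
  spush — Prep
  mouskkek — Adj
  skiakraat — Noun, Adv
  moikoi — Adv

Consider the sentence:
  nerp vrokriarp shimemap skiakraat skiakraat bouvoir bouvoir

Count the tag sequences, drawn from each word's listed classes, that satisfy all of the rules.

Candidates per position — 1:nerp {Prep,Verb}; 2:vrokriarp {Adj,Verb}; 3:shimemap {Adj,Adv}; 4:skiakraat {Noun,Adv}; 5:skiakraat {Noun,Adv}; 6:bouvoir {Noun}; 7:bouvoir {Noun}.
There are 32 candidate sequences in total.
Checking each against the rules leaves 10 sequences.
Count = 10.

10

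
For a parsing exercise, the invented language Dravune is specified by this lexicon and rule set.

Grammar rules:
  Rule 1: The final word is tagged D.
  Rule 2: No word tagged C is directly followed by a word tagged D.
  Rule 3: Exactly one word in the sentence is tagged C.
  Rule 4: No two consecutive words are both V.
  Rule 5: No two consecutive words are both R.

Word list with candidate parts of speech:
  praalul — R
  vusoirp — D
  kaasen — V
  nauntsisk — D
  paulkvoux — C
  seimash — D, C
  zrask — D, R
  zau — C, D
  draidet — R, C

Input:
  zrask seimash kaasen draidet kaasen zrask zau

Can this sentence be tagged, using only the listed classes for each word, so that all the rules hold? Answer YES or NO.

Candidates per position — 1:zrask {D,R}; 2:seimash {D,C}; 3:kaasen {V}; 4:draidet {R,C}; 5:kaasen {V}; 6:zrask {D,R}; 7:zau {C,D}.
One satisfying assignment: R D V C V D D.
Checking: rule 1 ok; rule 2 ok; rule 3 ok; rule 4 ok; rule 5 ok.

YES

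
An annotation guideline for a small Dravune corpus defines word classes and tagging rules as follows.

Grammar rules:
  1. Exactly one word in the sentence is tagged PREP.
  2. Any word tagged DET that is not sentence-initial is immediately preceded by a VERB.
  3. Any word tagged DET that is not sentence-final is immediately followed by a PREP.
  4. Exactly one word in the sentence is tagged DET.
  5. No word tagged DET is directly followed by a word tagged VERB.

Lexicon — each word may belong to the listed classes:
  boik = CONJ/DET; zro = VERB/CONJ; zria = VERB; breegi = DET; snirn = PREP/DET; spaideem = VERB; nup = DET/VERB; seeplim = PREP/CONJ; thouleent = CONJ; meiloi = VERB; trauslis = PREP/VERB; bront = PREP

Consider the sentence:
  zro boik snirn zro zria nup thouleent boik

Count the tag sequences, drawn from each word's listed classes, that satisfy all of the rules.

Candidates per position — 1:zro {VERB,CONJ}; 2:boik {CONJ,DET}; 3:snirn {PREP,DET}; 4:zro {VERB,CONJ}; 5:zria {VERB}; 6:nup {DET,VERB}; 7:thouleent {CONJ}; 8:boik {CONJ,DET}.
There are 64 candidate sequences in total.
The sequences that satisfy every rule: VERB DET PREP VERB VERB VERB CONJ CONJ; VERB DET PREP CONJ VERB VERB CONJ CONJ.
Count = 2.

2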